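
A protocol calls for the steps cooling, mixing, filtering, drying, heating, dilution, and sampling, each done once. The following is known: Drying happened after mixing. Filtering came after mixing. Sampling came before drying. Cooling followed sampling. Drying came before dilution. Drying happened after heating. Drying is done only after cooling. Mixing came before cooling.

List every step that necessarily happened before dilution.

Directly stated before dilution: drying.
Cooling reaches dilution via cooling → drying → dilution.
Heating reaches dilution via heating → drying → dilution.
Mixing reaches dilution via mixing → drying → dilution.
Likewise sampling reaches dilution by chaining the stated constraints.
No chain forces filtering ahead of dilution.

cooling, drying, heating, mixing, sampling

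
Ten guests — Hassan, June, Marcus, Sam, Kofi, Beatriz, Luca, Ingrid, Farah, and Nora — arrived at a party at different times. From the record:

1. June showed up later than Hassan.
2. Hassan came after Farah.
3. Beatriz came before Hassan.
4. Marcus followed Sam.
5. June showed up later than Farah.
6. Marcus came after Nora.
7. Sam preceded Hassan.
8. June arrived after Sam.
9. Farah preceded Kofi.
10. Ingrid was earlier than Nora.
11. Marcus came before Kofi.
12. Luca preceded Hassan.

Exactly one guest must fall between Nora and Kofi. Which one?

Tracing the constraints gives Nora → Marcus → Kofi, so Marcus sits after Nora and before Kofi.
No other guest is forced both after Nora and before Kofi.

Marcus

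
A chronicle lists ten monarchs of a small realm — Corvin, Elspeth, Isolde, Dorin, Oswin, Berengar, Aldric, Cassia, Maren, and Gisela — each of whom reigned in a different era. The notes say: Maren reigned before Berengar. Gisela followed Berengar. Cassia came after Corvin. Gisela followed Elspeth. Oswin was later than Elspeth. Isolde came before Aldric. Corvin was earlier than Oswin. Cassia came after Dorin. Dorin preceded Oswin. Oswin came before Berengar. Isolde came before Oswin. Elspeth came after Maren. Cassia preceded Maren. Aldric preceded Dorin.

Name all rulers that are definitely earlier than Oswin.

Aldric, Cassia, Corvin, Dorin, Elspeth, Isolde, Maren

Directly stated before Oswin: Corvin, Dorin, Elspeth, and Isolde.
Aldric reaches Oswin via Aldric → Dorin → Oswin.
Cassia reaches Oswin via Cassia → Maren → Elspeth → Oswin.
Maren reaches Oswin via Maren → Elspeth → Oswin.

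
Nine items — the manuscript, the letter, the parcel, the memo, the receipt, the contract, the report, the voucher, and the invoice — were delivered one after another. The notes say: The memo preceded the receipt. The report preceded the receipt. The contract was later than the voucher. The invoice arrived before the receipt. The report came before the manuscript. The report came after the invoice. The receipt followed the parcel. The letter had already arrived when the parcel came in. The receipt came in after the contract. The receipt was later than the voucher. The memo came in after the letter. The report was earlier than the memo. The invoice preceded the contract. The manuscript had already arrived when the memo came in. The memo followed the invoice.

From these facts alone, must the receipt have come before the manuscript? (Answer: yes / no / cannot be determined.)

no

Tracing the constraints gives the manuscript → the memo → the receipt, so the manuscript must come before the receipt.
That means the receipt cannot be before the manuscript.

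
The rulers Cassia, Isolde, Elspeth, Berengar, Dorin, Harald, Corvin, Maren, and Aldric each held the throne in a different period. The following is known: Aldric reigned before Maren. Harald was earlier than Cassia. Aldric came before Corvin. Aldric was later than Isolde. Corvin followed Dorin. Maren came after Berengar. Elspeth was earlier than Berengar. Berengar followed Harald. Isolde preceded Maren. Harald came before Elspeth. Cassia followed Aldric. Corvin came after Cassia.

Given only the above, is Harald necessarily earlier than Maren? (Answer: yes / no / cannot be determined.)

yes

Chain the constraints: Harald → Berengar → Maren. Each link is directly stated, so Harald comes before Maren.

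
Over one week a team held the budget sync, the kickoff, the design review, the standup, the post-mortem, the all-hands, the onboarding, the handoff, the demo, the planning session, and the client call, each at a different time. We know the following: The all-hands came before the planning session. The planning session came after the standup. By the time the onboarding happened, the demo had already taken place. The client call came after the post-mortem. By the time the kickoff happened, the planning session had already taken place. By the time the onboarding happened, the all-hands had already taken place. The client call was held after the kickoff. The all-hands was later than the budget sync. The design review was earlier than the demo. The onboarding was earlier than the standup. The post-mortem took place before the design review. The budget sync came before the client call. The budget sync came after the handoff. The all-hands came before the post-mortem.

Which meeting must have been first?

The handoff has a chain of constraints placing it before every other meeting, so the handoff must be first.

the handoff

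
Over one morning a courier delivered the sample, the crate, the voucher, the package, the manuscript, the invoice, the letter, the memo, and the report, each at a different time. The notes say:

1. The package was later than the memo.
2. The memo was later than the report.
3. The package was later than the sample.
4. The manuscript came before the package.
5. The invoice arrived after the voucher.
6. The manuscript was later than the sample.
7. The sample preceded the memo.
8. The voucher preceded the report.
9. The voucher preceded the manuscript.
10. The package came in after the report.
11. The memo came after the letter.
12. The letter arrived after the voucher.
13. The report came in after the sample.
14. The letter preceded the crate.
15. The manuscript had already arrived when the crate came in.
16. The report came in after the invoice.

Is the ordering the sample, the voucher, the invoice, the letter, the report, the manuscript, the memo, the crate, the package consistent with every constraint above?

yes

Check each stated constraint against the proposed order — e.g. the sample is ahead of the memo; the sample is ahead of the package. Every pair is in the required order; nothing is violated.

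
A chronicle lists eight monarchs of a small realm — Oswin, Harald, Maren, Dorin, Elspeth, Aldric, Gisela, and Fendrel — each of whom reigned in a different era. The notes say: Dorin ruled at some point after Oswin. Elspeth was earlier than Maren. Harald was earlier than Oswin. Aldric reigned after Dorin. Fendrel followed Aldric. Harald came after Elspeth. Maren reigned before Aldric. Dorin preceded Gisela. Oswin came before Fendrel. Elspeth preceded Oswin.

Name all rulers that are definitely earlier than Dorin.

Elspeth, Harald, Oswin

Directly stated before Dorin: Oswin.
Elspeth reaches Dorin via Elspeth → Oswin → Dorin.
Harald reaches Dorin via Harald → Oswin → Dorin.
No chain forces Fendrel (or any of the others) ahead of Dorin.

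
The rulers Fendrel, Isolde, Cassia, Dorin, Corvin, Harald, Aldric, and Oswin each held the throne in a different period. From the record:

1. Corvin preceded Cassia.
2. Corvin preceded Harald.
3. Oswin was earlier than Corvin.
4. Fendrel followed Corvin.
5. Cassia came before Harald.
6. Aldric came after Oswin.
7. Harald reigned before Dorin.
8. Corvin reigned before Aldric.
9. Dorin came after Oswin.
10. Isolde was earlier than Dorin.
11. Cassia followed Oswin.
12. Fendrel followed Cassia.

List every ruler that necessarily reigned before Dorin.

Directly stated before Dorin: Harald, Isolde, and Oswin.
Cassia reaches Dorin via Cassia → Harald → Dorin.
Corvin reaches Dorin via Corvin → Harald → Dorin.
No chain forces Fendrel (or any of the others) ahead of Dorin.

Cassia, Corvin, Harald, Isolde, Oswin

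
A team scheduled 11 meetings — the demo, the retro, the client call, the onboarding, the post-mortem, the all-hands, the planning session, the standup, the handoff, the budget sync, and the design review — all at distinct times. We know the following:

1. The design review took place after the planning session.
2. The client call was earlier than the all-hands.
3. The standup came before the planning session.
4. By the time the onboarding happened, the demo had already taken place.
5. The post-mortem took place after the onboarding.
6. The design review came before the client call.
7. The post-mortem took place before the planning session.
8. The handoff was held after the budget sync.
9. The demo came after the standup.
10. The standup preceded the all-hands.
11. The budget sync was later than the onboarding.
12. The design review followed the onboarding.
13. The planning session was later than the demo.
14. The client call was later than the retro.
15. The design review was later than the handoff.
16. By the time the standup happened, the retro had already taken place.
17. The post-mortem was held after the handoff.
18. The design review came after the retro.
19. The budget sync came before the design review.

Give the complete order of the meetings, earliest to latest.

the retro, the standup, the demo, the onboarding, the budget sync, the handoff, the post-mortem, the planning session, the design review, the client call, the all-hands

The constraints fix every adjacent pair, so only one ordering works:
the retro → the standup → the demo → the onboarding → the budget sync → the handoff → the post-mortem → the planning session → the design review → the client call → the all-hands.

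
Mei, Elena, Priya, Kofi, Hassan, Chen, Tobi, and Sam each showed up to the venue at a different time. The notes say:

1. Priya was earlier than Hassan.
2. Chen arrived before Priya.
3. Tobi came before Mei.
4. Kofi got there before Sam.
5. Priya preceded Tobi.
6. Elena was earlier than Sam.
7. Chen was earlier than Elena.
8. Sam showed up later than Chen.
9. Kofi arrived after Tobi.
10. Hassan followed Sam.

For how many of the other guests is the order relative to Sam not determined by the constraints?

1

Forced before Sam: Chen, Elena, Kofi, Priya, and Tobi; forced after Sam: Hassan.
That leaves Mei with no forced order relative to Sam — 1.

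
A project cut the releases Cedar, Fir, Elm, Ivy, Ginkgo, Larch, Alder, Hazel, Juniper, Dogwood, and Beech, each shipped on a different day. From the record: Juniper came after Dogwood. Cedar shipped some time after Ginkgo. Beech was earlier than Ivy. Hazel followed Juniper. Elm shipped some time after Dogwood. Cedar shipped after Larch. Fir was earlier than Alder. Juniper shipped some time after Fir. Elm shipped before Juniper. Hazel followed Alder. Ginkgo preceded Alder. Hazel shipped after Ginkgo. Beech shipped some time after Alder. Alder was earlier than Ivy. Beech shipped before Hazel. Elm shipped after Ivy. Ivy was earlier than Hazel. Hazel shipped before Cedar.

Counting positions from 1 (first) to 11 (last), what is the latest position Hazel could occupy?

10

Hazel must come before Cedar — 1 release forced after it.
Everything else can be placed before Hazel in some valid order, so Hazel can sit as late as position 11 − 1 = 10.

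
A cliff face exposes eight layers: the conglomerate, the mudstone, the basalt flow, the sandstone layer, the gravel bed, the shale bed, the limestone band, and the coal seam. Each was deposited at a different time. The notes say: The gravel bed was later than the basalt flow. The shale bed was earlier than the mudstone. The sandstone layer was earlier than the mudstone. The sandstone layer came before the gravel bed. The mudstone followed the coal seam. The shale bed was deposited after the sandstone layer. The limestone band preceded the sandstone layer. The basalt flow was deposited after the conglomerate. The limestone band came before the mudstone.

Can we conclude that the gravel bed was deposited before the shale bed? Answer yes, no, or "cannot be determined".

cannot be determined

No chain of stated constraints runs from the gravel bed to the shale bed, and none runs from the shale bed to the gravel bed either.
So the relative order of the gravel bed and the shale bed is not fixed by the given facts.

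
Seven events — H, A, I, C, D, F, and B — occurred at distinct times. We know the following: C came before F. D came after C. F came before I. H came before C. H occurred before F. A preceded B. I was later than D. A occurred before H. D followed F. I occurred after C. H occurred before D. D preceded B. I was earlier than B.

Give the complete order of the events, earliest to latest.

The constraints fix every adjacent pair, so only one ordering works:
A → H → C → F → D → I → B.

A, H, C, F, D, I, B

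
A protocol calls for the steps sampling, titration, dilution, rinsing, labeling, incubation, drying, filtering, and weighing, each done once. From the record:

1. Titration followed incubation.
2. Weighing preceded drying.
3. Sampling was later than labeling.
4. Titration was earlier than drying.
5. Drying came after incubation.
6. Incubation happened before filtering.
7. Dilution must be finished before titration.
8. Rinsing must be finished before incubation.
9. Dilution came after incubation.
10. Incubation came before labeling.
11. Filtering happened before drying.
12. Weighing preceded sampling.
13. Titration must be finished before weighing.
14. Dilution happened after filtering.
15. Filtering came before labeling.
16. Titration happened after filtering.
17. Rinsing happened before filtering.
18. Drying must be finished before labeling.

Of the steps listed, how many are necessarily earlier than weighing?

Directly stated before weighing: titration.
Dilution reaches weighing via dilution → titration → weighing.
Filtering reaches weighing via filtering → titration → weighing.
Incubation reaches weighing via incubation → titration → weighing.
Likewise rinsing reaches weighing by chaining the stated constraints.
That's dilution, filtering, incubation, rinsing, and titration — 5 in all.

5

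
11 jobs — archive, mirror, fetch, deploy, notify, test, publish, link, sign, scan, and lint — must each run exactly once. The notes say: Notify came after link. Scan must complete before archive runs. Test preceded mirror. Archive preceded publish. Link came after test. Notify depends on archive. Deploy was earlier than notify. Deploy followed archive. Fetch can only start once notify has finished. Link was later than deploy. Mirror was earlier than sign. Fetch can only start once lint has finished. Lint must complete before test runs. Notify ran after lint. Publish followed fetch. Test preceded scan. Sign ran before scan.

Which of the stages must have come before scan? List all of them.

lint, mirror, sign, test

Directly stated before scan: sign and test.
Lint reaches scan via lint → test → scan.
Mirror reaches scan via mirror → sign → scan.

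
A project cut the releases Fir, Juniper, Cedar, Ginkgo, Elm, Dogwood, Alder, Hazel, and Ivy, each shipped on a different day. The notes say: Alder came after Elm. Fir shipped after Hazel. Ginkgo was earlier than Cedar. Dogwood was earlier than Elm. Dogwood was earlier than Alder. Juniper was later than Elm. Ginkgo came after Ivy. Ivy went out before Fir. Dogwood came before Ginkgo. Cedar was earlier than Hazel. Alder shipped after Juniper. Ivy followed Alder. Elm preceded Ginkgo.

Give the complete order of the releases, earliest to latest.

Dogwood, Elm, Juniper, Alder, Ivy, Ginkgo, Cedar, Hazel, Fir

The constraints fix every adjacent pair, so only one ordering works:
Dogwood → Elm → Juniper → Alder → Ivy → Ginkgo → Cedar → Hazel → Fir.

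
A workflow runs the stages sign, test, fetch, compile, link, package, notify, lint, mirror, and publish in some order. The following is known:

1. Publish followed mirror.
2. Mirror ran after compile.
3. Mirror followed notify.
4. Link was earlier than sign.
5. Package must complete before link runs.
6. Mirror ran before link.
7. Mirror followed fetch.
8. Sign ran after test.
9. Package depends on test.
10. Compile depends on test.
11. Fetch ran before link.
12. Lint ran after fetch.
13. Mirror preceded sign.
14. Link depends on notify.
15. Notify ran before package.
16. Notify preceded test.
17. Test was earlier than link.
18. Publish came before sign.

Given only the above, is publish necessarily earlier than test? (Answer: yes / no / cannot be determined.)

no

Tracing the constraints gives test → compile → mirror → publish, so test must come before publish.
That means publish cannot be before test.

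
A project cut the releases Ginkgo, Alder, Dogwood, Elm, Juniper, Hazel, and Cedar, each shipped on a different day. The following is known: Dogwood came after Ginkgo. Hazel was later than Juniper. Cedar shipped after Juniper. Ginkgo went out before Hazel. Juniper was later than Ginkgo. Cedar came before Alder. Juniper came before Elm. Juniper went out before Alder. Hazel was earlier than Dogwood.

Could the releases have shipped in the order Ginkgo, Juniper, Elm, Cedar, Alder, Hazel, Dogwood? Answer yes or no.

yes

Check each stated constraint against the proposed order — e.g. Ginkgo is ahead of Hazel; Ginkgo is ahead of Dogwood. Every pair is in the required order; nothing is violated.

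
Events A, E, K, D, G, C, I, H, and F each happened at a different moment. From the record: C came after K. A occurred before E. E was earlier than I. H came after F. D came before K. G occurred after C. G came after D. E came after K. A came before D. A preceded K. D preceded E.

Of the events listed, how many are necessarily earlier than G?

Directly stated before G: C and D.
A reaches G via A → D → G.
K reaches G via K → C → G.
No chain forces H (or any of the others) ahead of G.
That's A, C, D, and K — 4 in all.

4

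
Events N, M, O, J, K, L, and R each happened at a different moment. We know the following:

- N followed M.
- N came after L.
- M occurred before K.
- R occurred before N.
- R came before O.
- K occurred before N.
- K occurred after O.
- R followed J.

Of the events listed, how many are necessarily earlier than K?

Directly stated before K: M and O.
J reaches K via J → R → O → K.
R reaches K via R → O → K.
No chain forces L (or any of the others) ahead of K.
That's J, M, O, and R — 4 in all.

4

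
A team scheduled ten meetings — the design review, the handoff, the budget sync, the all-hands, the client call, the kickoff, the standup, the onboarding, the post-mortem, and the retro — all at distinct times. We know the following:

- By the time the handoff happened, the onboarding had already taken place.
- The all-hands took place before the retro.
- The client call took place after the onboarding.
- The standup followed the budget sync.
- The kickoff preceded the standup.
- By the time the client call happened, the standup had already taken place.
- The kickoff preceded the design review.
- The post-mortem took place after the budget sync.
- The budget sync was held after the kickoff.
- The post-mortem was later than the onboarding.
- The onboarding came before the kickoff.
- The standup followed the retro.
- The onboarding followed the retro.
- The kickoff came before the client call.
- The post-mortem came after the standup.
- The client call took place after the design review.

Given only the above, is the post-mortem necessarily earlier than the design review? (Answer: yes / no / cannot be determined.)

No chain of stated constraints runs from the post-mortem to the design review, and none runs from the design review to the post-mortem either.
So the relative order of the post-mortem and the design review is not fixed by the given facts.

cannot be determined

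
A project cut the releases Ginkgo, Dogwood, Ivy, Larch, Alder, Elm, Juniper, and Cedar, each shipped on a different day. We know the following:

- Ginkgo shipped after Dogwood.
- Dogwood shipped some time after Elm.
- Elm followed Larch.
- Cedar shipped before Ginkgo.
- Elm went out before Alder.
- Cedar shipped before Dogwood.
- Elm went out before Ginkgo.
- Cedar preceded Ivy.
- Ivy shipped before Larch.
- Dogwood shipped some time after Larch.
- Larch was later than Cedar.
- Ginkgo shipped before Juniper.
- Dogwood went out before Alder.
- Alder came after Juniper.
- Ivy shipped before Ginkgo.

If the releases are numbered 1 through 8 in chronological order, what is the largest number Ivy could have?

2

Ivy must come before Alder, Dogwood, Elm, Ginkgo, Juniper, and Larch — 6 releases forced after it.
Everything else can be placed before Ivy in some valid order, so Ivy can sit as late as position 8 − 6 = 2.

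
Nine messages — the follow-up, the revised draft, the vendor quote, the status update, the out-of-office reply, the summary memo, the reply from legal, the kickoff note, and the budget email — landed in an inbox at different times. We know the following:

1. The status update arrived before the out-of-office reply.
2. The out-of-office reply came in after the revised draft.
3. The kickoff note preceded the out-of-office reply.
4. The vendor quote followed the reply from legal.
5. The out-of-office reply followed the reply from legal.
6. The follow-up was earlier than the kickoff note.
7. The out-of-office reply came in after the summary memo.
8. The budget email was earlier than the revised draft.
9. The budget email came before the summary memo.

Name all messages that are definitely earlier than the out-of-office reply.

Directly stated before the out-of-office reply: the kickoff note, the reply from legal, the revised draft, the status update, and the summary memo.
The budget email reaches the out-of-office reply via the budget email → the revised draft → the out-of-office reply.
The follow-up reaches the out-of-office reply via the follow-up → the kickoff note → the out-of-office reply.

the budget email, the follow-up, the kickoff note, the reply from legal, the revised draft, the status update, the summary memo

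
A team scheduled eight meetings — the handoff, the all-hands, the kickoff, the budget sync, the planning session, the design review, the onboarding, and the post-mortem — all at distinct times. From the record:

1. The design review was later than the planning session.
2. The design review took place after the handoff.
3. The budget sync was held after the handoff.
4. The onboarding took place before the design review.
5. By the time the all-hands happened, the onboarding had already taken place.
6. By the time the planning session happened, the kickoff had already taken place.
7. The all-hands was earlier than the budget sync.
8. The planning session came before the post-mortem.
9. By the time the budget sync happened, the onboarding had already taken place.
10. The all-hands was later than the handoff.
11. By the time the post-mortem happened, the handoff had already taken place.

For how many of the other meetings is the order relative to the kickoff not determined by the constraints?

4

Forced after the kickoff: the design review, the planning session, and the post-mortem.
That leaves the all-hands, the budget sync, the handoff, and the onboarding with no forced order relative to the kickoff — 4.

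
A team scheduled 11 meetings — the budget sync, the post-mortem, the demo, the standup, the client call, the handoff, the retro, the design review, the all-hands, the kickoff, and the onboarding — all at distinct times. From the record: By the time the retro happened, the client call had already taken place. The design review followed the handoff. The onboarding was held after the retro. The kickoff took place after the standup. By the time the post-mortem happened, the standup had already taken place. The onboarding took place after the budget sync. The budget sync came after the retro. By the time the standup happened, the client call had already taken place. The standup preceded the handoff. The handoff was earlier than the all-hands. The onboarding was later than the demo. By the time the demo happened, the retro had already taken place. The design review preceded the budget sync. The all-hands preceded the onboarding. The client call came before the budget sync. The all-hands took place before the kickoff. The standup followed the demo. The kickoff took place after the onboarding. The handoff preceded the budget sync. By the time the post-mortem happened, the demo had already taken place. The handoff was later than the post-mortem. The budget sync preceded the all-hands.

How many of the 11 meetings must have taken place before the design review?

6

Directly stated before the design review: the handoff.
The client call reaches the design review via the client call → the standup → the handoff → the design review.
The demo reaches the design review via the demo → the standup → the handoff → the design review.
The post-mortem reaches the design review via the post-mortem → the handoff → the design review.
Likewise the retro and the standup each reach the design review by chaining the stated constraints.
That's the client call, the demo, the handoff, the post-mortem, the retro, and the standup — 6 in all.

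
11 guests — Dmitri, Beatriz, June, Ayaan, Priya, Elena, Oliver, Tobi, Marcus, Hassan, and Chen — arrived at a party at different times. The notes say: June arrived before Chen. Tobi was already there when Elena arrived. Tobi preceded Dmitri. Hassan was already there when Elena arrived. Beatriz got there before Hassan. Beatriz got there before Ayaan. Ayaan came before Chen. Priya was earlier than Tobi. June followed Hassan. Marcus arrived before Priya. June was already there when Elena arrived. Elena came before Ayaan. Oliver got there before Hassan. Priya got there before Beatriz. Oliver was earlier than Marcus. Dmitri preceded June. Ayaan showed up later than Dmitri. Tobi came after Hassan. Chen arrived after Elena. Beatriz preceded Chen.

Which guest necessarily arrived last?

Every other guest has a chain of constraints placing them before Chen, so Chen is last.

Chen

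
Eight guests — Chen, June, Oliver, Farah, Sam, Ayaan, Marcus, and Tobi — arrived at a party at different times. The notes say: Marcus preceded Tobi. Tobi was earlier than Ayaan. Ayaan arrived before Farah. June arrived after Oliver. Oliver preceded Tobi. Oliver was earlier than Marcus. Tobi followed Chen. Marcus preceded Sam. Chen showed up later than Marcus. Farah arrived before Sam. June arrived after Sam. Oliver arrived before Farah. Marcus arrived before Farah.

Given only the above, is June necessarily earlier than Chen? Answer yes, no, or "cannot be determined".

no

Tracing the constraints gives Chen → Tobi → Ayaan → Farah → Sam → June, so Chen must come before June.
That means June cannot be before Chen.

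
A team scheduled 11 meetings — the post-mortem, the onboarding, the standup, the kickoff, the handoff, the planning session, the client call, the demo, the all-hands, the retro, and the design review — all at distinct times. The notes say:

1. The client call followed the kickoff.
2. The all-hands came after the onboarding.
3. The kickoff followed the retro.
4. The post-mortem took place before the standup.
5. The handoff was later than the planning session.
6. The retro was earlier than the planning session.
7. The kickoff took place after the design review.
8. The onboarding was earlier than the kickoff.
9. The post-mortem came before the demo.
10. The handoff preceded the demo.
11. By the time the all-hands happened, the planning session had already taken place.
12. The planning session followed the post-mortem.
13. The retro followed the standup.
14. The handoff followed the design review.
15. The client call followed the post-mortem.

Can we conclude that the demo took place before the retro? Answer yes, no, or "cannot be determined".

no

Tracing the constraints gives the retro → the planning session → the handoff → the demo, so the retro must come before the demo.
That means the demo cannot be before the retro.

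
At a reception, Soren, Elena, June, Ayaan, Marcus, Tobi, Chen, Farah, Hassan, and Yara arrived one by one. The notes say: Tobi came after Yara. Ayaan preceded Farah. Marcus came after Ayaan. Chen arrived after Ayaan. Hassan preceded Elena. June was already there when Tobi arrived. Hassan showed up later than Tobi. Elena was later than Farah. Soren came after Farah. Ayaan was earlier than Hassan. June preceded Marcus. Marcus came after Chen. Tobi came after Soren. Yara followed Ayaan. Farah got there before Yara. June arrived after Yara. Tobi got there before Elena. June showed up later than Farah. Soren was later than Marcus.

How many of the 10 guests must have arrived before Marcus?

Directly stated before Marcus: Ayaan, Chen, and June.
Farah reaches Marcus via Farah → June → Marcus.
Yara reaches Marcus via Yara → June → Marcus.
No chain forces Tobi (or any of the others) ahead of Marcus.
That's Ayaan, Chen, Farah, June, and Yara — 5 in all.

5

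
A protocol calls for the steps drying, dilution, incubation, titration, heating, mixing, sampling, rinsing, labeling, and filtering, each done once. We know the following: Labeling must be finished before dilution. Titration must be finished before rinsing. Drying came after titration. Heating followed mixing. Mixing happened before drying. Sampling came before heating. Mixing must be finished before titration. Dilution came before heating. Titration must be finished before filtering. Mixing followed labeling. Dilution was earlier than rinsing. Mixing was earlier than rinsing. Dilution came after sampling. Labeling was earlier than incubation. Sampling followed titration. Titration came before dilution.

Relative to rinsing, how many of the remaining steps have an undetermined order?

4

Forced before rinsing: dilution, labeling, mixing, sampling, and titration.
That leaves drying, filtering, heating, and incubation with no forced order relative to rinsing — 4.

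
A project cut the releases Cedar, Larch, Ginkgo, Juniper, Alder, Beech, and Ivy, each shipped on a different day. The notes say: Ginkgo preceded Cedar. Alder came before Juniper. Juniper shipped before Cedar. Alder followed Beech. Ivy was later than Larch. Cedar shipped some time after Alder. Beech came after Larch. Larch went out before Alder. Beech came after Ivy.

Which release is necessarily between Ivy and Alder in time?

Beech

Tracing the constraints gives Ivy → Beech → Alder, so Beech sits after Ivy and before Alder.
No other release is forced both after Ivy and before Alder.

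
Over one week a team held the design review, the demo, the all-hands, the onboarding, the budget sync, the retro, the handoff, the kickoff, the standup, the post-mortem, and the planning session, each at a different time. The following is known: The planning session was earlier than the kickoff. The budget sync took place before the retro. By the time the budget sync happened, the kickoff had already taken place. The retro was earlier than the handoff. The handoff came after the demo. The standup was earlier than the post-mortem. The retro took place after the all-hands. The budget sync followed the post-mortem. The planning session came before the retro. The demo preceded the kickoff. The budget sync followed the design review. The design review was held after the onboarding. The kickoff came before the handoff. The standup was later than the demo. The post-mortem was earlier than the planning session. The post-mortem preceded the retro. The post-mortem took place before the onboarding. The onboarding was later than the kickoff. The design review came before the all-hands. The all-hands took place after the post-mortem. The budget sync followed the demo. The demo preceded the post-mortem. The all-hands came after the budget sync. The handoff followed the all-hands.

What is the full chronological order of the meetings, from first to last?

the demo, the standup, the post-mortem, the planning session, the kickoff, the onboarding, the design review, the budget sync, the all-hands, the retro, the handoff

The constraints fix every adjacent pair, so only one ordering works:
the demo → the standup → the post-mortem → the planning session → the kickoff → the onboarding → the design review → the budget sync → the all-hands → the retro → the handoff.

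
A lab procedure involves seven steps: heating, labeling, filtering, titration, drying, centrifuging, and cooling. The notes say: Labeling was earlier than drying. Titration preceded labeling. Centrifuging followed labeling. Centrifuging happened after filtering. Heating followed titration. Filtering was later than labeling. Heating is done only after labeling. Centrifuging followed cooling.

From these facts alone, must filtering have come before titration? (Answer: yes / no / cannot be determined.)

no

Tracing the constraints gives titration → labeling → filtering, so titration must come before filtering.
That means filtering cannot be before titration.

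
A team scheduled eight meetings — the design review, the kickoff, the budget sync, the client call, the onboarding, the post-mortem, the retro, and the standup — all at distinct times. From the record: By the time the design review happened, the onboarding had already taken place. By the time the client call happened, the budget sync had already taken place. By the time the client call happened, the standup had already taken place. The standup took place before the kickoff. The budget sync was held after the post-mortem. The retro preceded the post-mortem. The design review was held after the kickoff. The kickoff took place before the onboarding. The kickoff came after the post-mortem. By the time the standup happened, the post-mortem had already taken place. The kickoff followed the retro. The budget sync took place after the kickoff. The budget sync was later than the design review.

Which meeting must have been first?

the retro

The retro has a chain of constraints placing it before every other meeting, so the retro must be first.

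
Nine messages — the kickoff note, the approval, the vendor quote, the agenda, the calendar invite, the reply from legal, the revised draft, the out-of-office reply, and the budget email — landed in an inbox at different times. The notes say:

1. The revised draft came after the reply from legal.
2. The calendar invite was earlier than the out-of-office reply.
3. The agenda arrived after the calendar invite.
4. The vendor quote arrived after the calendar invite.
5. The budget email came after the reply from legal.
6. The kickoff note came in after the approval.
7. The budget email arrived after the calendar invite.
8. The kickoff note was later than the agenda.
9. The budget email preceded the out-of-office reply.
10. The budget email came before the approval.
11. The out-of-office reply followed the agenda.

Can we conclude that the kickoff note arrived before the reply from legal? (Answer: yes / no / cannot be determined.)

no

Tracing the constraints gives the reply from legal → the budget email → the approval → the kickoff note, so the reply from legal must come before the kickoff note.
That means the kickoff note cannot be before the reply from legal.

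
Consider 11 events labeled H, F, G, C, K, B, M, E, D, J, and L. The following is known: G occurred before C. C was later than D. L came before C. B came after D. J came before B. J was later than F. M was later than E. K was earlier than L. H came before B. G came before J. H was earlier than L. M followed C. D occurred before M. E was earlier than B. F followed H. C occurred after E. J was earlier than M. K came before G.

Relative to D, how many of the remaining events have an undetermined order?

7

Forced after D: B, C, and M.
That leaves E, F, G, H, J, K, and L with no forced order relative to D — 7.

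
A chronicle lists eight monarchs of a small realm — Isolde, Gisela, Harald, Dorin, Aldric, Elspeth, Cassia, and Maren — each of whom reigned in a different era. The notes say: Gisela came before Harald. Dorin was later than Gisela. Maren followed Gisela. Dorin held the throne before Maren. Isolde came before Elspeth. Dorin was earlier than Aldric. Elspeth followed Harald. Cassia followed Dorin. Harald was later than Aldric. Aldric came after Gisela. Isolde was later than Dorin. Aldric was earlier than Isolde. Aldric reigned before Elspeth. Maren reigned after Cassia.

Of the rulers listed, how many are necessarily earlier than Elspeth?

5

Directly stated before Elspeth: Aldric, Harald, and Isolde.
Dorin reaches Elspeth via Dorin → Aldric → Elspeth.
Gisela reaches Elspeth via Gisela → Aldric → Elspeth.
That's Aldric, Dorin, Gisela, Harald, and Isolde — 5 in all.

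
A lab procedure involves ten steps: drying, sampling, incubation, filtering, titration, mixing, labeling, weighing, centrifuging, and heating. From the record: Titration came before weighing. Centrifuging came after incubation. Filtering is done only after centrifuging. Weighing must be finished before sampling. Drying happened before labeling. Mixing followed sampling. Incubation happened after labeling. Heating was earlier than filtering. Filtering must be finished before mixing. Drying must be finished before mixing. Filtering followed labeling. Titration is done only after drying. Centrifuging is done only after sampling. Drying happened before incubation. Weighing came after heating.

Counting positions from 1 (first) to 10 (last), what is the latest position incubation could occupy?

7

Incubation must come before centrifuging, filtering, and mixing — 3 steps forced after it.
Everything else can be placed before incubation in some valid order, so incubation can sit as late as position 10 − 3 = 7.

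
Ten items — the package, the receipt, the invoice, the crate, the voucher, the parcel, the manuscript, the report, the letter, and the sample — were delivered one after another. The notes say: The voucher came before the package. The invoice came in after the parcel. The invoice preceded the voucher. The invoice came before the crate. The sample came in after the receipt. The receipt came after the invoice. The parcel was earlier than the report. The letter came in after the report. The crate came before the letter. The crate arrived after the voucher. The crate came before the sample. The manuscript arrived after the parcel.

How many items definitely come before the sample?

Directly stated before the sample: the crate and the receipt.
The invoice reaches the sample via the invoice → the crate → the sample.
The parcel reaches the sample via the parcel → the invoice → the crate → the sample.
The voucher reaches the sample via the voucher → the crate → the sample.
No chain forces the manuscript (or any of the others) ahead of the sample.
That's the crate, the invoice, the parcel, the receipt, and the voucher — 5 in all.

5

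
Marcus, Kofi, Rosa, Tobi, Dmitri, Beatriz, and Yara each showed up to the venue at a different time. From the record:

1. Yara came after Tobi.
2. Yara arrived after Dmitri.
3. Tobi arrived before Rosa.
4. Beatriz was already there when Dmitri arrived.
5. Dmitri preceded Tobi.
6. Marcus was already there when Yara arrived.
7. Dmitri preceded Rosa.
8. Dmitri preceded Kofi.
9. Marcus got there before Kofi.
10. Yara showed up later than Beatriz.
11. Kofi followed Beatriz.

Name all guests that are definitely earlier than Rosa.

Directly stated before Rosa: Dmitri and Tobi.
Beatriz reaches Rosa via Beatriz → Dmitri → Rosa.
No chain forces Kofi (or any of the others) ahead of Rosa.

Beatriz, Dmitri, Tobi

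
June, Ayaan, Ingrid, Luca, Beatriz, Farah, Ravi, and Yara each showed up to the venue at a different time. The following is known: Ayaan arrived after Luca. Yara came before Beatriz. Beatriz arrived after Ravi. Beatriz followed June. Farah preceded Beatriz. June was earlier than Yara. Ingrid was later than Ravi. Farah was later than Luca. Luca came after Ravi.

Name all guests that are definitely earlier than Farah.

Directly stated before Farah: Luca.
Ravi reaches Farah via Ravi → Luca → Farah.

Luca, Ravi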